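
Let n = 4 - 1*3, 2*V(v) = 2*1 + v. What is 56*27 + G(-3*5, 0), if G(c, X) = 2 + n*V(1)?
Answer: 3031/2 ≈ 1515.5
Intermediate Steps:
V(v) = 1 + v/2 (V(v) = (2*1 + v)/2 = (2 + v)/2 = 1 + v/2)
n = 1 (n = 4 - 3 = 1)
G(c, X) = 7/2 (G(c, X) = 2 + 1*(1 + (½)*1) = 2 + 1*(1 + ½) = 2 + 1*(3/2) = 2 + 3/2 = 7/2)
56*27 + G(-3*5, 0) = 56*27 + 7/2 = 1512 + 7/2 = 3031/2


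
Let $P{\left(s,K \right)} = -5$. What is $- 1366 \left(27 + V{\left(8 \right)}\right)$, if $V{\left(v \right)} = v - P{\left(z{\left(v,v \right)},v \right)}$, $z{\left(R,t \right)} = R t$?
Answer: $-54640$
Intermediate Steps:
$V{\left(v \right)} = 5 + v$ ($V{\left(v \right)} = v - -5 = v + 5 = 5 + v$)
$- 1366 \left(27 + V{\left(8 \right)}\right) = - 1366 \left(27 + \left(5 + 8\right)\right) = - 1366 \left(27 + 13\right) = \left(-1366\right) 40 = -54640$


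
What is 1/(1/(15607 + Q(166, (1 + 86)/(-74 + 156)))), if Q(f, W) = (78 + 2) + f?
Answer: 15853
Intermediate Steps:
Q(f, W) = 80 + f
1/(1/(15607 + Q(166, (1 + 86)/(-74 + 156)))) = 1/(1/(15607 + (80 + 166))) = 1/(1/(15607 + 246)) = 1/(1/15853) = 15853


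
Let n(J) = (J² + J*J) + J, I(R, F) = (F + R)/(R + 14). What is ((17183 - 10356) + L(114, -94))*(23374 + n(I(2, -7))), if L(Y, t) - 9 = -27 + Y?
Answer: 20712626011/128 ≈ 1.6182e+8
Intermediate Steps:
I(R, F) = (F + R)/(14 + R)
L(Y, t) = -18 + Y (L(Y, t) = 9 + (-27 + Y) = -18 + Y)
n(J) = J + 2*J² (n(J) = (J² + J²) + J = 2*J² + J = J + 2*J²)
((17183 - 10356) + L(114, -94))*(23374 + n(I(2, -7))) = ((17183 - 10356) + (-18 + 114))*(23374 + ((-7 + 2)/(14 + 2))*(1 + 2*((-7 + 2)/(14 + 2)))) = (6827 + 96)*(23374 + (-5/16)*(1 + 2*(-5/16))) = 6923*(23374 + ((1/16)*(-5))*(1 + 2*((1/16)*(-5)))) = 6923*(23374 - 5*(1 + 2*(-5/16))/16) = 6923*(23374 - 5*(1 - 5/8)/16) = 6923*(23374 - 5/16*3/8) = 6923*(23374 - 15/128) = 6923*(2991857/128) = 20712626011/128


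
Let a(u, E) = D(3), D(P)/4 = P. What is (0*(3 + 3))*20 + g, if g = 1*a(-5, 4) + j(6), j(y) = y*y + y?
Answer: 54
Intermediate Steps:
D(P) = 4*P
a(u, E) = 12 (a(u, E) = 4*3 = 12)
j(y) = y + y² (j(y) = y² + y = y + y²)
g = 54 (g = 1*12 + 6*(1 + 6) = 12 + 6*7 = 12 + 42 = 54)
(0*(3 + 3))*20 + g = (0*(3 + 3))*20 + 54 = (0*6)*20 + 54 = 0*20 + 54 = 0 + 54 = 54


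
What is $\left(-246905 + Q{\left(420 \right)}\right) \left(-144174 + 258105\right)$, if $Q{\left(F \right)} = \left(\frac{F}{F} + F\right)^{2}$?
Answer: $-7936889184$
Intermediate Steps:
$Q{\left(F \right)} = \left(1 + F\right)^{2}$
$\left(-246905 + Q{\left(420 \right)}\right) \left(-144174 + 258105\right) = \left(-246905 + \left(1 + 420\right)^{2}\right) \left(-144174 + 258105\right) = \left(-246905 + 421^{2}\right) 113931 = \left(-246905 + 177241\right) 113931 = \left(-69664\right) 113931 = -7936889184$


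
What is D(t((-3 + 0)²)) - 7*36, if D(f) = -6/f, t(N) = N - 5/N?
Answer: -9603/38 ≈ -252.71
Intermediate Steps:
t(N) = N - 5/N
D(t((-3 + 0)²)) - 7*36 = -6/((-3 + 0)² - 5/(-3 + 0)²) - 7*36 = -6/((-3)² - 5/((-3)²)) - 252 = -6/(9 - 5/9) - 252 = -6/76/9 - 252 = -6*9/76 - 252 = -27/38 - 252 = -9603/38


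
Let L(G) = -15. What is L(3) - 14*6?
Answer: -99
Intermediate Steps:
L(3) - 14*6 = -15 - 14*6 = -15 - 84 = -99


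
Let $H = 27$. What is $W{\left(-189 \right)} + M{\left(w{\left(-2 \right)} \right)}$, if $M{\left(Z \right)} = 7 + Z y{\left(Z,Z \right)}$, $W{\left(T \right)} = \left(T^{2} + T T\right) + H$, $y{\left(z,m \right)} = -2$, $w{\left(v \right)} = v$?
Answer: $71480$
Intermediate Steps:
$W{\left(T \right)} = 27 + 2 T^{2}$ ($W{\left(T \right)} = \left(T^{2} + T T\right) + 27 = \left(T^{2} + T^{2}\right) + 27 = 2 T^{2} + 27 = 27 + 2 T^{2}$)
$M{\left(Z \right)} = 7 - 2 Z$ ($M{\left(Z \right)} = 7 + Z \left(-2\right) = 7 - 2 Z$)
$W{\left(-189 \right)} + M{\left(w{\left(-2 \right)} \right)} = \left(27 + 2 \left(-189\right)^{2}\right) + \left(7 - -4\right) = \left(27 + 2 \cdot 35721\right) + \left(7 + 4\right) = \left(27 + 71442\right) + 11 = 71469 + 11 = 71480$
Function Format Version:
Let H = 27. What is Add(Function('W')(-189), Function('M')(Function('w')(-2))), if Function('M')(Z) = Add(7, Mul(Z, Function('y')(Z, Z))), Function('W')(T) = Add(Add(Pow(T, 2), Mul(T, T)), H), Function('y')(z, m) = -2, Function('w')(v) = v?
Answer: 71480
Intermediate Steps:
Function('W')(T) = Add(27, Mul(2, Pow(T, 2))) (Function('W')(T) = Add(Add(Pow(T, 2), Mul(T, T)), 27) = Add(Add(Pow(T, 2), Pow(T, 2)), 27) = Add(Mul(2, Pow(T, 2)), 27) = Add(27, Mul(2, Pow(T, 2))))
Function('M')(Z) = Add(7, Mul(-2, Z)) (Function('M')(Z) = Add(7, Mul(Z, -2)) = Add(7, Mul(-2, Z)))
Add(Function('W')(-189), Function('M')(Function('w')(-2))) = Add(Add(27, Mul(2, Pow(-189, 2))), Add(7, Mul(-2, -2))) = Add(Add(27, Mul(2, 35721)), Add(7, 4)) = Add(Add(27, 71442), 11) = Add(71469, 11) = 71480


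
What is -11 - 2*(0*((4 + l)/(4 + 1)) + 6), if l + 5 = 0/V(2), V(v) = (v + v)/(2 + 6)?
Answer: -23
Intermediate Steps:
V(v) = v/4 (V(v) = (2*v)/8 = (2*v)*(1/8) = v/4)
l = -5 (l = -5 + 0/(((1/4)*2)) = -5 + 0/(1/2) = -5 + 0*2 = -5 + 0 = -5)
-11 - 2*(0*((4 + l)/(4 + 1)) + 6) = -11 - 2*(0*((4 - 5)/(4 + 1)) + 6) = -11 - 2*(0*(-1/5) + 6) = -11 - 2*(0 + 6) = -11 - 2*6 = -11 - 12 = -23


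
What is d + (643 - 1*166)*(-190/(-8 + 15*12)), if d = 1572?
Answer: 89877/86 ≈ 1045.1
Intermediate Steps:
d + (643 - 1*166)*(-190/(-8 + 15*12)) = 1572 + (643 - 1*166)*(-190/(-8 + 15*12)) = 1572 + (643 - 166)*(-190/(-8 + 180)) = 1572 + 477*(-190/172) = 1572 + 477*(-190*1/172) = 1572 + 477*(-95/86) = 1572 - 45315/86 = 89877/86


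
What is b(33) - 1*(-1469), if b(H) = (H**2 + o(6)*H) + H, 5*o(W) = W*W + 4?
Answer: 2855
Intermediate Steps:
o(W) = 4/5 + W**2/5 (o(W) = (W*W + 4)/5 = (W**2 + 4)/5 = (4 + W**2)/5 = 4/5 + W**2/5)
b(H) = H**2 + 9*H (b(H) = (H**2 + (4/5 + (1/5)*6**2)*H) + H = (H**2 + (4/5 + (1/5)*36)*H) + H = (H**2 + (4/5 + 36/5)*H) + H = (H**2 + 8*H) + H = H**2 + 9*H)
b(33) - 1*(-1469) = 33*(9 + 33) - 1*(-1469) = 33*42 + 1469 = 1386 + 1469 = 2855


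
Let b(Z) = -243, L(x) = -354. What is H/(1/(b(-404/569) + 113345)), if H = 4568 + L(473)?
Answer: 476611828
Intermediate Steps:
H = 4214 (H = 4568 - 354 = 4214)
H/(1/(b(-404/569) + 113345)) = 4214/(1/(-243 + 113345)) = 4214/(1/113102) = 4214*113102 = 476611828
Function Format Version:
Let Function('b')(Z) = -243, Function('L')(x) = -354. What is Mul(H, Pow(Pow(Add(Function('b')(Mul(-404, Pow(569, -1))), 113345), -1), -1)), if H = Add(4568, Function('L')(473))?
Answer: 476611828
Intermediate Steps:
H = 4214 (H = Add(4568, -354) = 4214)
Mul(H, Pow(Pow(Add(Function('b')(Mul(-404, Pow(569, -1))), 113345), -1), -1)) = Mul(4214, Pow(Pow(Add(-243, 113345), -1), -1)) = Mul(4214, Pow(Pow(113102, -1), -1)) = Mul(4214, Pow(Rational(1, 113102), -1)) = Mul(4214, 113102) = 476611828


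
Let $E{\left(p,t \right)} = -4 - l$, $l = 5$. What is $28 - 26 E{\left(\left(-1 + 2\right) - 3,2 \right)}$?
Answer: $262$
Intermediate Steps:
$E{\left(p,t \right)} = -9$ ($E{\left(p,t \right)} = -4 - 5 = -9$)
$28 - 26 E{\left(\left(-1 + 2\right) - 3,2 \right)} = 28 - -234 = 28 + 234 = 262$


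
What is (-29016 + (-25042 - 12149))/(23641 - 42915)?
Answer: 66207/19274 ≈ 3.4350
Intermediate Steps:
(-29016 + (-25042 - 12149))/(23641 - 42915) = (-29016 - 37191)/(-19274) = -66207*(-1/19274) = 66207/19274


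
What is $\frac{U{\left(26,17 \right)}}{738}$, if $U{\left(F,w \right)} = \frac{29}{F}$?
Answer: $\frac{29}{19188} \approx 0.0015114$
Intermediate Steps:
$\frac{U{\left(26,17 \right)}}{738} = \frac{29 \cdot \frac{1}{26}}{738} = 29 \cdot \frac{1}{26} \cdot \frac{1}{738} = \frac{29}{26} \cdot \frac{1}{738} = \frac{29}{19188}$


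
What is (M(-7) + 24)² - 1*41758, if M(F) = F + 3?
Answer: -41358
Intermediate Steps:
M(F) = 3 + F
(M(-7) + 24)² - 1*41758 = ((3 - 7) + 24)² - 1*41758 = (-4 + 24)² - 41758 = 20² - 41758 = 400 - 41758 = -41358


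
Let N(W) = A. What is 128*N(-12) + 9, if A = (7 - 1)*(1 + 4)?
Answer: 3849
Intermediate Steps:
A = 30 (A = 6*5 = 30)
N(W) = 30
128*N(-12) + 9 = 128*30 + 9 = 3840 + 9 = 3849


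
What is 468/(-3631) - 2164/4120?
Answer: -2446411/3739930 ≈ -0.65413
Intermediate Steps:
468/(-3631) - 2164/4120 = 468*(-1/3631) - 2164*1/4120 = -468/3631 - 541/1030 = -2446411/3739930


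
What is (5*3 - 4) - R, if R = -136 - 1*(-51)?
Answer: 96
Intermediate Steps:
R = -85 (R = -136 + 51 = -85)
(5*3 - 4) - R = (5*3 - 4) - 1*(-85) = (15 - 4) + 85 = 11 + 85 = 96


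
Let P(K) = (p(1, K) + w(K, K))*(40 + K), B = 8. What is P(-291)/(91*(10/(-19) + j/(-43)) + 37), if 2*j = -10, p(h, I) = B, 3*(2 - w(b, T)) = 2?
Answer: 1435469/192 ≈ 7476.4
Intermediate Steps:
w(b, T) = 4/3 (w(b, T) = 2 - 1/3*2 = 2 - 2/3 = 4/3)
p(h, I) = 8
j = -5 (j = (1/2)*(-10) = -5)
P(K) = 1120/3 + 28*K/3 (P(K) = (8 + 4/3)*(40 + K) = 28*(40 + K)/3 = 1120/3 + 28*K/3)
P(-291)/(91*(10/(-19) + j/(-43)) + 37) = (1120/3 + (28/3)*(-291))/(91*(10/(-19) - 5/(-43)) + 37) = (1120/3 - 2716)/(91*(10*(-1/19) - 5*(-1/43)) + 37) = -7028/(3*(91*(-10/19 + 5/43) + 37)) = -7028/(3*(91*(-335/817) + 37)) = -7028/(3*(-30485/817 + 37)) = -7028/(3*(-256/817)) = -7028/3*(-817/256) = 1435469/192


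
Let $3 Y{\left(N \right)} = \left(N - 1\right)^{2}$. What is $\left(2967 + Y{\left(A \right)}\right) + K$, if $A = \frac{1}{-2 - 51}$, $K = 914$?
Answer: $\frac{10902701}{2809} \approx 3881.3$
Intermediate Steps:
$A = - \frac{1}{53}$ ($A = \frac{1}{-53} = - \frac{1}{53} \approx -0.018868$)
$Y{\left(N \right)} = \frac{\left(-1 + N\right)^{2}}{3}$ ($Y{\left(N \right)} = \frac{\left(N - 1\right)^{2}}{3} = \frac{\left(-1 + N\right)^{2}}{3}$)
$\left(2967 + Y{\left(A \right)}\right) + K = \left(2967 + \frac{\left(-1 - \frac{1}{53}\right)^{2}}{3}\right) + 914 = \left(2967 + \frac{\left(- \frac{54}{53}\right)^{2}}{3}\right) + 914 = \left(2967 + \frac{1}{3} \cdot \frac{2916}{2809}\right) + 914 = \left(2967 + \frac{972}{2809}\right) + 914 = \frac{8335275}{2809} + 914 = \frac{10902701}{2809}$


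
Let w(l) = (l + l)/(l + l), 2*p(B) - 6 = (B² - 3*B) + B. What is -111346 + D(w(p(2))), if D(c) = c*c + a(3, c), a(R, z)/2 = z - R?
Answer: -111349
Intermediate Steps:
p(B) = 3 + B²/2 - B (p(B) = 3 + ((B² - 3*B) + B)/2 = 3 + (B² - 2*B)/2 = 3 + (B²/2 - B) = 3 + B²/2 - B)
w(l) = 1 (w(l) = (2*l)/((2*l)) = (2*l)*(1/(2*l)) = 1)
a(R, z) = -2*R + 2*z (a(R, z) = 2*(z - R) = -2*R + 2*z)
D(c) = -6 + c² + 2*c (D(c) = c*c + (-2*3 + 2*c) = c² + (-6 + 2*c) = -6 + c² + 2*c)
-111346 + D(w(p(2))) = -111346 + (-6 + 1² + 2*1) = -111346 + (-6 + 1 + 2) = -111346 - 3 = -111349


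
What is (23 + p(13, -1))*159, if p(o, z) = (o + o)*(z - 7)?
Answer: -29415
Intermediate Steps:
p(o, z) = 2*o*(-7 + z) (p(o, z) = (2*o)*(-7 + z) = 2*o*(-7 + z))
(23 + p(13, -1))*159 = (23 + 2*13*(-7 - 1))*159 = (23 + 2*13*(-8))*159 = (23 - 208)*159 = -185*159 = -29415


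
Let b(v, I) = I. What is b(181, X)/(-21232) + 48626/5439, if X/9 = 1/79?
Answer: 81561702377/9122986992 ≈ 8.9402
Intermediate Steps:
X = 9/79 ≈ 0.11392
b(181, X)/(-21232) + 48626/5439 = (9/79)/(-21232) + 48626/5439 = (9/79)*(-1/21232) + 48626*(1/5439) = -9/1677328 + 48626/5439 = 81561702377/9122986992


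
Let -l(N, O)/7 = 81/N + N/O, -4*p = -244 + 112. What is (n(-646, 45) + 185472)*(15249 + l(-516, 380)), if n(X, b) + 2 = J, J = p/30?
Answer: 462457222186941/163400 ≈ 2.8302e+9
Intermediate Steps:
p = 33 (p = -(-244 + 112)/4 = -¼*(-132) = 33)
J = 11/10 (J = 33/30 = 33*(1/30) = 11/10 ≈ 1.1000)
n(X, b) = -9/10 (n(X, b) = -2 + 11/10 = -9/10)
l(N, O) = -567/N - 7*N/O (l(N, O) = -7*(81/N + N/O) = -567/N - 7*N/O)
(n(-646, 45) + 185472)*(15249 + l(-516, 380)) = (-9/10 + 185472)*(15249 + (-567/(-516) - 7*(-516)/380)) = 1854711*(15249 + (-567*(-1/516) - 7*(-516)*1/380))/10 = 1854711*(15249 + (189/172 + 903/95))/10 = 1854711*(15249 + 173271/16340)/10 = (1854711/10)*(249341931/16340) = 462457222186941/163400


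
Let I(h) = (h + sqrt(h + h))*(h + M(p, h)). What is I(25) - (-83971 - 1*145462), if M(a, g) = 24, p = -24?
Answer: 230658 + 245*sqrt(2) ≈ 2.3100e+5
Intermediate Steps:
I(h) = (24 + h)*(h + sqrt(2)*sqrt(h)) (I(h) = (h + sqrt(h + h))*(h + 24) = (h + sqrt(2*h))*(24 + h) = (h + sqrt(2)*sqrt(h))*(24 + h) = (24 + h)*(h + sqrt(2)*sqrt(h)))
I(25) - (-83971 - 1*145462) = (25**2 + 24*25 + sqrt(2)*25**(3/2) + 24*sqrt(2)*sqrt(25)) - (-83971 - 1*145462) = (625 + 600 + sqrt(2)*125 + 24*sqrt(2)*5) - (-83971 - 145462) = (625 + 600 + 125*sqrt(2) + 120*sqrt(2)) - 1*(-229433) = (1225 + 245*sqrt(2)) + 229433 = 230658 + 245*sqrt(2)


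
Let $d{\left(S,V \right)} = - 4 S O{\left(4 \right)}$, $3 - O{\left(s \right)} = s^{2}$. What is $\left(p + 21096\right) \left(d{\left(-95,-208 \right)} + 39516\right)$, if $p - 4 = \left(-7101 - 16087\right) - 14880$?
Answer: $-586685568$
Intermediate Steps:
$O{\left(s \right)} = 3 - s^{2}$
$p = -38064$ ($p = 4 - 38068 = -38064$)
$d{\left(S,V \right)} = 52 S$ ($d{\left(S,V \right)} = - 4 S \left(3 - 4^{2}\right) = - 4 S \left(3 - 16\right) = - 4 S \left(-13\right) = 52 S$)
$\left(p + 21096\right) \left(d{\left(-95,-208 \right)} + 39516\right) = \left(-38064 + 21096\right) \left(52 \left(-95\right) + 39516\right) = - 16968 \left(-4940 + 39516\right) = \left(-16968\right) 34576 = -586685568$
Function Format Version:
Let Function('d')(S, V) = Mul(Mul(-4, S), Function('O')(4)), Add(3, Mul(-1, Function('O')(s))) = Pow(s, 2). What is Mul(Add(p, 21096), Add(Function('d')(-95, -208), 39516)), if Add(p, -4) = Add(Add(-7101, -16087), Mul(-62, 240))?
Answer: -586685568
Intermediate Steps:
Function('O')(s) = Add(3, Mul(-1, Pow(s, 2)))
p = -38064 (p = Add(4, Add(Add(-7101, -16087), Mul(-62, 240))) = Add(4, Add(-23188, -14880)) = Add(4, -38068) = -38064)
Function('d')(S, V) = Mul(52, S) (Function('d')(S, V) = Mul(Mul(-4, S), Add(3, Mul(-1, Pow(4, 2)))) = Mul(Mul(-4, S), Add(3, Mul(-1, 16))) = Mul(Mul(-4, S), Add(3, -16)) = Mul(Mul(-4, S), -13) = Mul(52, S))
Mul(Add(p, 21096), Add(Function('d')(-95, -208), 39516)) = Mul(Add(-38064, 21096), Add(Mul(52, -95), 39516)) = Mul(-16968, Add(-4940, 39516)) = Mul(-16968, 34576) = -586685568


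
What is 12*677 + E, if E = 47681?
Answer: 55805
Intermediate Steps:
12*677 + E = 12*677 + 47681 = 8124 + 47681 = 55805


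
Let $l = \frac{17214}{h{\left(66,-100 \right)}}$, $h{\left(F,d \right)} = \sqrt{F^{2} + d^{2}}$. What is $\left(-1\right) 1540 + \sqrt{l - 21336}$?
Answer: $-1540 + \frac{i \sqrt{274827330456 - 30890523 \sqrt{3589}}}{3589} \approx -1540.0 + 145.58 i$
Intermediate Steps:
$l = \frac{8607 \sqrt{3589}}{3589}$ ($l = \frac{17214}{\sqrt{66^{2} + \left(-100\right)^{2}}} = \frac{17214}{\sqrt{4356 + 10000}} = \frac{17214}{\sqrt{14356}} = \frac{17214}{2 \sqrt{3589}} = 17214 \frac{\sqrt{3589}}{7178} = \frac{8607 \sqrt{3589}}{3589} \approx 143.67$)
$\left(-1\right) 1540 + \sqrt{l - 21336} = \left(-1\right) 1540 + \sqrt{\frac{8607 \sqrt{3589}}{3589} - 21336} = -1540 + \sqrt{-21336 + \frac{8607 \sqrt{3589}}{3589}}$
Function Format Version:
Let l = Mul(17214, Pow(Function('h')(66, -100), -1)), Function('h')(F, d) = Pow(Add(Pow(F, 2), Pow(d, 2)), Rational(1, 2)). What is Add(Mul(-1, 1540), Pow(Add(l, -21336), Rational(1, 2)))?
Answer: Add(-1540, Mul(Rational(1, 3589), I, Pow(Add(274827330456, Mul(-30890523, Pow(3589, Rational(1, 2)))), Rational(1, 2)))) ≈ Add(-1540.0, Mul(145.58, I))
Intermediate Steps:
l = Mul(Rational(8607, 3589), Pow(3589, Rational(1, 2))) (l = Mul(17214, Pow(Pow(Add(Pow(66, 2), Pow(-100, 2)), Rational(1, 2)), -1)) = Mul(17214, Pow(Pow(Add(4356, 10000), Rational(1, 2)), -1)) = Mul(17214, Pow(Pow(14356, Rational(1, 2)), -1)) = Mul(17214, Pow(Mul(2, Pow(3589, Rational(1, 2))), -1)) = Mul(17214, Mul(Rational(1, 7178), Pow(3589, Rational(1, 2)))) = Mul(Rational(8607, 3589), Pow(3589, Rational(1, 2))) ≈ 143.67)
Add(Mul(-1, 1540), Pow(Add(l, -21336), Rational(1, 2))) = Add(Mul(-1, 1540), Pow(Add(Mul(Rational(8607, 3589), Pow(3589, Rational(1, 2))), -21336), Rational(1, 2))) = Add(-1540, Pow(Add(-21336, Mul(Rational(8607, 3589), Pow(3589, Rational(1, 2)))), Rational(1, 2)))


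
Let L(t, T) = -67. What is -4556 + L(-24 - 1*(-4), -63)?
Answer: -4623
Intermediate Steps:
-4556 + L(-24 - 1*(-4), -63) = -4556 - 67 = -4623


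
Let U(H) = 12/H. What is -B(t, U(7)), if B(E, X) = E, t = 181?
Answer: -181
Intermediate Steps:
-B(t, U(7)) = -1*181 = -181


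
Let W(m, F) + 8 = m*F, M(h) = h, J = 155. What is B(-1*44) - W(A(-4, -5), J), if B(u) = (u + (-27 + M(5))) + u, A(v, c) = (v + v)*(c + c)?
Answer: -12502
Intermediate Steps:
A(v, c) = 4*c*v (A(v, c) = (2*v)*(2*c) = 4*c*v)
W(m, F) = -8 + F*m (W(m, F) = -8 + m*F = -8 + F*m)
B(u) = -22 + 2*u (B(u) = (u + (-27 + 5)) + u = (u - 22) + u = (-22 + u) + u = -22 + 2*u)
B(-1*44) - W(A(-4, -5), J) = (-22 + 2*(-1*44)) - (-8 + 155*(4*(-5)*(-4))) = (-22 + 2*(-44)) - (-8 + 155*80) = (-22 - 88) - (-8 + 12400) = -110 - 1*12392 = -110 - 12392 = -12502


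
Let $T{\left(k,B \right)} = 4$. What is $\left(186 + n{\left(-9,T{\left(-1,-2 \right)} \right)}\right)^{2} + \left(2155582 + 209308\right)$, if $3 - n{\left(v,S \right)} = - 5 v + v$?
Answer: $2388299$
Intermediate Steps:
$n{\left(v,S \right)} = 3 + 4 v$ ($n{\left(v,S \right)} = 3 - \left(- 5 v + v\right) = 3 - - 4 v = 3 + 4 v$)
$\left(186 + n{\left(-9,T{\left(-1,-2 \right)} \right)}\right)^{2} + \left(2155582 + 209308\right) = \left(186 + \left(3 + 4 \left(-9\right)\right)\right)^{2} + \left(2155582 + 209308\right) = \left(186 + \left(3 - 36\right)\right)^{2} + 2364890 = \left(186 - 33\right)^{2} + 2364890 = 153^{2} + 2364890 = 23409 + 2364890 = 2388299$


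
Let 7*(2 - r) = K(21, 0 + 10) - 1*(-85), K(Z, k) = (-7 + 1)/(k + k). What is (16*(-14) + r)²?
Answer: 5480281/100 ≈ 54803.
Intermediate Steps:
K(Z, k) = -3/k (K(Z, k) = -6*1/(2*k) = -3/k)
r = -101/10 (r = 2 - (-3/(0 + 10) - 1*(-85))/7 = 2 - (-3/10 + 85)/7 = 2 - ⅐*847/10 = 2 - 121/10 = -101/10 ≈ -10.100)
(16*(-14) + r)² = (16*(-14) - 101/10)² = (-224 - 101/10)² = (-2341/10)² = 5480281/100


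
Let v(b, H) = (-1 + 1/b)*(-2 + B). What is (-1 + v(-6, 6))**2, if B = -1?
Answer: 25/4 ≈ 6.2500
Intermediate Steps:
v(b, H) = 3 - 3/b (v(b, H) = (-1 + 1/b)*(-2 - 1) = (-1 + 1/b)*(-3) = 3 - 3/b)
(-1 + v(-6, 6))**2 = (-1 + (3 - 3/(-6)))**2 = (-1 + (3 - 3*(-1/6)))**2 = (-1 + (3 + 1/2))**2 = (-1 + 7/2)**2 = (5/2)**2 = 25/4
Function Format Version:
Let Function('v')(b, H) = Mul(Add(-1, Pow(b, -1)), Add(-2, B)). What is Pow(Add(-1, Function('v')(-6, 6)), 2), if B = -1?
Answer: Rational(25, 4) ≈ 6.2500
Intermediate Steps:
Function('v')(b, H) = Add(3, Mul(-3, Pow(b, -1))) (Function('v')(b, H) = Mul(Add(-1, Pow(b, -1)), Add(-2, -1)) = Mul(Add(-1, Pow(b, -1)), -3) = Add(3, Mul(-3, Pow(b, -1))))
Pow(Add(-1, Function('v')(-6, 6)), 2) = Pow(Add(-1, Add(3, Mul(-3, Pow(-6, -1)))), 2) = Pow(Add(-1, Add(3, Mul(-3, Rational(-1, 6)))), 2) = Pow(Add(-1, Add(3, Rational(1, 2))), 2) = Pow(Add(-1, Rational(7, 2)), 2) = Pow(Rational(5, 2), 2) = Rational(25, 4)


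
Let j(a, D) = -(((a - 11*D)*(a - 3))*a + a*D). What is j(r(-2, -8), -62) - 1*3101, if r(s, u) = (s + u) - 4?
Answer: -162953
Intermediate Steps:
r(s, u) = -4 + s + u
j(a, D) = -D*a - a*(-3 + a)*(a - 11*D) (j(a, D) = -(((a - 11*D)*(-3 + a))*a + D*a) = -(((-3 + a)*(a - 11*D))*a + D*a) = -(a*(-3 + a)*(a - 11*D) + D*a) = -(D*a + a*(-3 + a)*(a - 11*D)) = -D*a - a*(-3 + a)*(a - 11*D))
j(r(-2, -8), -62) - 1*3101 = (-4 - 2 - 8)*(-(-4 - 2 - 8)**2 - 34*(-62) + 3*(-4 - 2 - 8) + 11*(-62)*(-4 - 2 - 8)) - 1*3101 = -14*(-1*(-14)**2 + 2108 + 3*(-14) + 11*(-62)*(-14)) - 3101 = -14*(-1*196 + 2108 - 42 + 9548) - 3101 = -14*(-196 + 2108 - 42 + 9548) - 3101 = -14*11418 - 3101 = -159852 - 3101 = -162953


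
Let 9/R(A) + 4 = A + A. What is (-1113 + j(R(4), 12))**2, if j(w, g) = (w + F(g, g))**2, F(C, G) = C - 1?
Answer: 224970001/256 ≈ 8.7879e+5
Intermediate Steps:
R(A) = 9/(-4 + 2*A) (R(A) = 9/(-4 + (A + A)) = 9/(-4 + 2*A))
F(C, G) = -1 + C
j(w, g) = (-1 + g + w)**2 (j(w, g) = (w + (-1 + g))**2 = (-1 + g + w)**2)
(-1113 + j(R(4), 12))**2 = (-1113 + (-1 + 12 + 9/(2*(-2 + 4)))**2)**2 = (-1113 + (-1 + 12 + (9/2)/2)**2)**2 = (-1113 + (-1 + 12 + (9/2)*(1/2))**2)**2 = (-1113 + (-1 + 12 + 9/4)**2)**2 = (-1113 + (53/4)**2)**2 = (-1113 + 2809/16)**2 = (-14999/16)**2 = 224970001/256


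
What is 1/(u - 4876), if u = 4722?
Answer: -1/154 ≈ -0.0064935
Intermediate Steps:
1/(u - 4876) = 1/(4722 - 4876) = 1/(-154) = -1/154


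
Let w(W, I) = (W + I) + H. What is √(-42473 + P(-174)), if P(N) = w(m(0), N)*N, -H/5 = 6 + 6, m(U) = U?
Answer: I*√1757 ≈ 41.917*I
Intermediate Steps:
H = -60 (H = -5*(6 + 6) = -5*12 = -60)
w(W, I) = -60 + I + W (w(W, I) = (W + I) - 60 = (I + W) - 60 = -60 + I + W)
P(N) = N*(-60 + N) (P(N) = (-60 + N + 0)*N = (-60 + N)*N = N*(-60 + N))
√(-42473 + P(-174)) = √(-42473 - 174*(-60 - 174)) = √(-42473 - 174*(-234)) = √(-42473 + 40716) = √(-1757) = I*√1757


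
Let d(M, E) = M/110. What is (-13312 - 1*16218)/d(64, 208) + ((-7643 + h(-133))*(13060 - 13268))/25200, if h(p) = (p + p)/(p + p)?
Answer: -1277428589/25200 ≈ -50692.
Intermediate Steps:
d(M, E) = M/110 (d(M, E) = M*(1/110) = M/110)
h(p) = 1 (h(p) = (2*p)/((2*p)) = (2*p)*(1/(2*p)) = 1)
(-13312 - 1*16218)/d(64, 208) + ((-7643 + h(-133))*(13060 - 13268))/25200 = (-13312 - 1*16218)/(((1/110)*64)) + ((-7643 + 1)*(13060 - 13268))/25200 = (-13312 - 16218)/(32/55) - 7642*(-208)*(1/25200) = -29530*55/32 + 1589536*(1/25200) = -812075/16 + 99346/1575 = -1277428589/25200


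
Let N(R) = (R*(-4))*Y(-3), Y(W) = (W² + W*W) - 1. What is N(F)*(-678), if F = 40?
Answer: 1844160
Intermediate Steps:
Y(W) = -1 + 2*W² (Y(W) = (W² + W²) - 1 = 2*W² - 1 = -1 + 2*W²)
N(R) = -68*R (N(R) = (R*(-4))*(-1 + 2*(-3)²) = (-4*R)*(-1 + 2*9) = (-4*R)*(-1 + 18) = -4*R*17 = -68*R)
N(F)*(-678) = -68*40*(-678) = -2720*(-678) = 1844160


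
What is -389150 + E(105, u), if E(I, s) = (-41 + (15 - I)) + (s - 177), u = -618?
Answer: -390076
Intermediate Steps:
E(I, s) = -203 + s - I (E(I, s) = (-26 - I) + (-177 + s) = -203 + s - I)
-389150 + E(105, u) = -389150 + (-203 - 618 - 1*105) = -389150 + (-203 - 618 - 105) = -389150 - 926 = -390076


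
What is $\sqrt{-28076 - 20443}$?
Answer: $9 i \sqrt{599} \approx 220.27 i$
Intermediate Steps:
$\sqrt{-28076 - 20443} = \sqrt{-48519} = 9 i \sqrt{599}$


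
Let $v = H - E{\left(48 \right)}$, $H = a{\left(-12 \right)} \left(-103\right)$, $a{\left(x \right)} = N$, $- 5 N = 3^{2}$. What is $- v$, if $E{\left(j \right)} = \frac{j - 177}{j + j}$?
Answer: $- \frac{29879}{160} \approx -186.74$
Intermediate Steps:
$E{\left(j \right)} = \frac{-177 + j}{2 j}$
$N = - \frac{9}{5}$ ($N = - \frac{3^{2}}{5} = \left(- \frac{1}{5}\right) 9 = - \frac{9}{5} \approx -1.8$)
$a{\left(x \right)} = - \frac{9}{5}$
$H = \frac{927}{5}$ ($H = \left(- \frac{9}{5}\right) \left(-103\right) = \frac{927}{5} \approx 185.4$)
$v = \frac{29879}{160}$ ($v = \frac{927}{5} - \frac{-177 + 48}{2 \cdot 48} = \frac{927}{5} - \frac{1}{2} \cdot \frac{1}{48} \left(-129\right) = \frac{927}{5} - - \frac{43}{32} = \frac{927}{5} + \frac{43}{32} = \frac{29879}{160} \approx 186.74$)
$- v = \left(-1\right) \frac{29879}{160} = - \frac{29879}{160}$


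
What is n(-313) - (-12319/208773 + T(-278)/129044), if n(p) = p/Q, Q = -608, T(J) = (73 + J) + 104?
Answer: 2352964085257/4095017257824 ≈ 0.57459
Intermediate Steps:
T(J) = 177 + J
n(p) = -p/608 (n(p) = p/(-608) = p*(-1/608) = -p/608)
n(-313) - (-12319/208773 + T(-278)/129044) = -1/608*(-313) - (-12319/208773 + (177 - 278)/129044) = 313/608 - (-12319*1/208773 - 101*1/129044) = 313/608 - (-12319/208773 - 101/129044) = 313/608 - 1*(-1610779109/26940903012) = 313/608 + 1610779109/26940903012 = 2352964085257/4095017257824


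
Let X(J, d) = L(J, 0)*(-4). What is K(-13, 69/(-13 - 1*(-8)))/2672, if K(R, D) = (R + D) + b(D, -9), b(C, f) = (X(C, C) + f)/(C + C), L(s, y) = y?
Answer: -6089/614560 ≈ -0.0099079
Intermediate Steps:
X(J, d) = 0 (X(J, d) = 0*(-4) = 0)
b(C, f) = f/(2*C) (b(C, f) = (0 + f)/(C + C) = f/((2*C)) = f*(1/(2*C)) = f/(2*C))
K(R, D) = D + R - 9/(2*D) (K(R, D) = (R + D) + (½)*(-9)/D = (D + R) - 9/(2*D) = D + R - 9/(2*D))
K(-13, 69/(-13 - 1*(-8)))/2672 = (69/(-13 - 1*(-8)) - 13 - 9/(2*(69/(-13 - 1*(-8)))))/2672 = (69/(-13 + 8) - 13 - 9/(2*(69/(-13 + 8))))*(1/2672) = (69/(-5) - 13 - 9/(2*(69/(-5))))*(1/2672) = (69*(-⅕) - 13 - 9/(2*(69*(-⅕))))*(1/2672) = (-69/5 - 13 - 9/(2*(-69/5)))*(1/2672) = (-69/5 - 13 - 9/2*(-5/69))*(1/2672) = (-69/5 - 13 + 15/46)*(1/2672) = -6089/230*1/2672 = -6089/614560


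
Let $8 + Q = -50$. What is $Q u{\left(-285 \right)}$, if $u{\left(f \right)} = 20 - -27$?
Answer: $-2726$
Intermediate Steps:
$Q = -58$ ($Q = -8 - 50 = -58$)
$u{\left(f \right)} = 47$ ($u{\left(f \right)} = 20 + 27 = 47$)
$Q u{\left(-285 \right)} = \left(-58\right) 47 = -2726$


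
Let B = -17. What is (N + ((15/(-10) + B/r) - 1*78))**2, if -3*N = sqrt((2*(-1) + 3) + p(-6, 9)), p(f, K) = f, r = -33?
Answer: 27172949/4356 + 5213*I*sqrt(5)/99 ≈ 6238.0 + 117.74*I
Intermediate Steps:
N = -I*sqrt(5)/3 (N = -sqrt((2*(-1) + 3) - 6)/3 = -sqrt((-2 + 3) - 6)/3 = -sqrt(1 - 6)/3 = -I*sqrt(5)/3 ≈ -0.74536*I)
(N + ((15/(-10) + B/r) - 1*78))**2 = (-I*sqrt(5)/3 + ((15/(-10) - 17/(-33)) - 1*78))**2 = (-I*sqrt(5)/3 + ((15*(-1/10) - 17*(-1/33)) - 78))**2 = (-I*sqrt(5)/3 + ((-3/2 + 17/33) - 78))**2 = (-I*sqrt(5)/3 + (-65/66 - 78))**2 = (-I*sqrt(5)/3 - 5213/66)**2 = (-5213/66 - I*sqrt(5)/3)**2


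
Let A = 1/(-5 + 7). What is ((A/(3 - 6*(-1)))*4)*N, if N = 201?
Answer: 134/3 ≈ 44.667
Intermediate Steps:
A = ½ (A = 1/2 = ½ ≈ 0.50000)
((A/(3 - 6*(-1)))*4)*N = ((1/(2*(3 - 6*(-1))))*4)*201 = ((1/(2*(3 - 1*(-6))))*4)*201 = ((1/(2*(3 + 6)))*4)*201 = (((½)/9)*4)*201 = (((½)*(⅑))*4)*201 = ((1/18)*4)*201 = (2/9)*201 = 134/3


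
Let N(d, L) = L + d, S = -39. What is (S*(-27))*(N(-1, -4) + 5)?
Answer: 0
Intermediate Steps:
(S*(-27))*(N(-1, -4) + 5) = (-39*(-27))*((-4 - 1) + 5) = 1053*(-5 + 5) = 1053*0 = 0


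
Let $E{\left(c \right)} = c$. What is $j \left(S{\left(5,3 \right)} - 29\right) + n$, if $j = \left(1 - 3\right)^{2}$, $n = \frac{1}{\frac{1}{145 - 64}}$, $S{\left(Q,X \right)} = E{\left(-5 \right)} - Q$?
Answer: $-75$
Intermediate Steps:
$S{\left(Q,X \right)} = -5 - Q$
$n = 81$ ($n = \frac{1}{\frac{1}{81}} = 81$)
$j = 4$ ($j = \left(-2\right)^{2} = 4$)
$j \left(S{\left(5,3 \right)} - 29\right) + n = 4 \left(\left(-5 - 5\right) - 29\right) + 81 = 4 \left(-10 - 29\right) + 81 = 4 \left(-39\right) + 81 = -156 + 81 = -75$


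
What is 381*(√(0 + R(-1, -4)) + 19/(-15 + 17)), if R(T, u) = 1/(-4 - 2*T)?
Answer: 7239/2 + 381*I*√2/2 ≈ 3619.5 + 269.41*I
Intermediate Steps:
381*(√(0 + R(-1, -4)) + 19/(-15 + 17)) = 381*(√(0 - 1/(4 + 2*(-1))) + 19/(-15 + 17)) = 381*(√(0 - 1/(4 - 2)) + 19/2) = 381*(√(0 - 1/2) + 19*(½)) = 381*(√(0 - 1*½) + 19/2) = 381*(√(0 - ½) + 19/2) = 381*(√(-½) + 19/2) = 381*(I*√2/2 + 19/2) = 381*(19/2 + I*√2/2) = 7239/2 + 381*I*√2/2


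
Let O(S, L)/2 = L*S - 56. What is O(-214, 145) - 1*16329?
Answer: -78501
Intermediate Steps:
O(S, L) = -112 + 2*L*S (O(S, L) = 2*(L*S - 56) = 2*(-56 + L*S) = -112 + 2*L*S)
O(-214, 145) - 1*16329 = (-112 + 2*145*(-214)) - 1*16329 = (-112 - 62060) - 16329 = -62172 - 16329 = -78501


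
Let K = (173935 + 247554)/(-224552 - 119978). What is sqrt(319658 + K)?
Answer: sqrt(37943553757447030)/344530 ≈ 565.38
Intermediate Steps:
K = -421489/344530 (K = 421489/(-344530) = 421489*(-1/344530) = -421489/344530 ≈ -1.2234)
sqrt(319658 + K) = sqrt(319658 - 421489/344530) = sqrt(110131349251/344530) = sqrt(37943553757447030)/344530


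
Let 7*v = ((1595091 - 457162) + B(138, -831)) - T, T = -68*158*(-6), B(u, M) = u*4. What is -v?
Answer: -153431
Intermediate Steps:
B(u, M) = 4*u
T = 64464 (T = -10744*(-6) = 64464)
v = 153431 (v = (((1595091 - 457162) + 4*138) - 1*64464)/7 = ((1137929 + 552) - 64464)/7 = (1138481 - 64464)/7 = (⅐)*1074017 = 153431)
-v = -1*153431 = -153431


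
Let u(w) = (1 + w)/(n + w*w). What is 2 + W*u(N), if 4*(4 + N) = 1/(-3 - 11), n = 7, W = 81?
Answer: -621430/72577 ≈ -8.5623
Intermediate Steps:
N = -225/56 (N = -4 + 1/(4*(-3 - 11)) = -4 + (1/4)/(-14) = -4 + (1/4)*(-1/14) = -4 - 1/56 = -225/56 ≈ -4.0179)
u(w) = (1 + w)/(7 + w**2) (u(w) = (1 + w)/(7 + w*w) = (1 + w)/(7 + w**2))
2 + W*u(N) = 2 + 81*((1 - 225/56)/(7 + (-225/56)**2)) = 2 + 81*(-169/56/(7 + 50625/3136)) = 2 + 81*(-169/56/(72577/3136)) = 2 + 81*((3136/72577)*(-169/56)) = 2 + 81*(-9464/72577) = 2 - 766584/72577 = -621430/72577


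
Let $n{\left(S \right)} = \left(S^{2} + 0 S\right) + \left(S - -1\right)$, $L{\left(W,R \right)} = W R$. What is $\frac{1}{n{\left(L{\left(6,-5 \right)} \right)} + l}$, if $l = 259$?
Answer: $\frac{1}{1130} \approx 0.00088496$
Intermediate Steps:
$L{\left(W,R \right)} = R W$
$n{\left(S \right)} = 1 + S + S^{2}$ ($n{\left(S \right)} = \left(S^{2} + 0\right) + \left(S + 1\right) = S^{2} + \left(1 + S\right) = 1 + S + S^{2}$)
$\frac{1}{n{\left(L{\left(6,-5 \right)} \right)} + l} = \frac{1}{\left(1 - 30 + \left(\left(-5\right) 6\right)^{2}\right) + 259} = \frac{1}{\left(1 - 30 + \left(-30\right)^{2}\right) + 259} = \frac{1}{\left(1 - 30 + 900\right) + 259} = \frac{1}{871 + 259} = \frac{1}{1130}$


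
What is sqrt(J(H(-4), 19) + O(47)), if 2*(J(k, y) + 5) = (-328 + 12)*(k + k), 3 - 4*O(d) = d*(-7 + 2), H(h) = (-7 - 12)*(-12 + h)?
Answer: I*sqrt(384038)/2 ≈ 309.85*I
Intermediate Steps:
H(h) = 228 - 19*h (H(h) = -19*(-12 + h) = 228 - 19*h)
O(d) = 3/4 + 5*d/4 (O(d) = 3/4 - d*(-7 + 2)/4 = 3/4 - d*(-5)/4 = 3/4 - (-5)*d/4 = 3/4 + 5*d/4)
J(k, y) = -5 - 316*k (J(k, y) = -5 + ((-328 + 12)*(k + k))/2 = -5 + (-632*k)/2 = -5 - 316*k)
sqrt(J(H(-4), 19) + O(47)) = sqrt((-5 - 316*(228 - 19*(-4))) + (3/4 + (5/4)*47)) = sqrt((-5 - 316*(228 + 76)) + (3/4 + 235/4)) = sqrt((-5 - 316*304) + 119/2) = sqrt((-5 - 96064) + 119/2) = sqrt(-96069 + 119/2) = sqrt(-192019/2) = I*sqrt(384038)/2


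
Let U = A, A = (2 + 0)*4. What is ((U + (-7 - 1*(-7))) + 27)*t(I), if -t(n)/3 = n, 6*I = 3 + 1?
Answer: -70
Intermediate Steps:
I = 2/3 (I = (3 + 1)/6 = (1/6)*4 = 2/3 ≈ 0.66667)
A = 8 (A = 2*4 = 8)
t(n) = -3*n
U = 8
((U + (-7 - 1*(-7))) + 27)*t(I) = ((8 + (-7 - 1*(-7))) + 27)*(-3*2/3) = ((8 + (-7 + 7)) + 27)*(-2) = ((8 + 0) + 27)*(-2) = (8 + 27)*(-2) = 35*(-2) = -70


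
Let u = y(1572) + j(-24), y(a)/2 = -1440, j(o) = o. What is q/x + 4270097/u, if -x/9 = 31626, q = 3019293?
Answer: -22670052155/15306984 ≈ -1481.0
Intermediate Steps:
y(a) = -2880 (y(a) = 2*(-1440) = -2880)
x = -284634 (x = -9*31626 = -284634)
u = -2904 (u = -2880 - 24 = -2904)
q/x + 4270097/u = 3019293/(-284634) + 4270097/(-2904) = 3019293*(-1/284634) + 4270097*(-1/2904) = -335477/31626 - 4270097/2904 = -22670052155/15306984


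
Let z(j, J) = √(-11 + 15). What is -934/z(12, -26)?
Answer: -467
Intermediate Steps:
z(j, J) = 2 (z(j, J) = √4 = 2)
-934/z(12, -26) = -934/2 = -934*½ = -467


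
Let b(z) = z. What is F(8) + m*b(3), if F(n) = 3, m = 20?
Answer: 63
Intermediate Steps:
F(8) + m*b(3) = 3 + 20*3 = 3 + 60 = 63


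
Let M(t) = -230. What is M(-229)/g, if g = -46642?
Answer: 115/23321 ≈ 0.0049312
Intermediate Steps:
M(-229)/g = -230/(-46642) = -230*(-1/46642) = 115/23321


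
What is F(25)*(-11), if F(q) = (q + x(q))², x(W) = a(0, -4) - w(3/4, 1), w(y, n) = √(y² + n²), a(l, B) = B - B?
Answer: -99275/16 ≈ -6204.7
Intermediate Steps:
a(l, B) = 0
w(y, n) = √(n² + y²)
x(W) = -5/4 (x(W) = 0 - √(1² + (3/4)²) = 0 - √(1 + (3*(¼))²) = 0 - √(1 + (¾)²) = 0 - √(1 + 9/16) = 0 - √(25/16) = 0 - 1*5/4 = 0 - 5/4 = -5/4)
F(q) = (-5/4 + q)² (F(q) = (q - 5/4)² = (-5/4 + q)²)
F(25)*(-11) = ((-5 + 4*25)²/16)*(-11) = ((-5 + 100)²/16)*(-11) = ((1/16)*95²)*(-11) = ((1/16)*9025)*(-11) = (9025/16)*(-11) = -99275/16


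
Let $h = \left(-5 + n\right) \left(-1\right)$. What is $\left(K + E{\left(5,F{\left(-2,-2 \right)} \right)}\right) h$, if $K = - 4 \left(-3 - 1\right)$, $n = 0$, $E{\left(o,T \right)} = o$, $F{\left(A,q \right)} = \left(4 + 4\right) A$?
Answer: $105$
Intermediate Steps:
$F{\left(A,q \right)} = 8 A$
$K = 16$ ($K = \left(-4\right) \left(-4\right) = 16$)
$h = 5$ ($h = \left(-5 + 0\right) \left(-1\right) = \left(-5\right) \left(-1\right) = 5$)
$\left(K + E{\left(5,F{\left(-2,-2 \right)} \right)}\right) h = \left(16 + 5\right) 5 = 21 \cdot 5 = 105$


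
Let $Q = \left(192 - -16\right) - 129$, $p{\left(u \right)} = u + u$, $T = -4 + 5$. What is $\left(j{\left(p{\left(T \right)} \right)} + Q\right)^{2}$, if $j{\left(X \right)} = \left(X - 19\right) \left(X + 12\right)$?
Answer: $25281$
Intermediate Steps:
$T = 1$
$p{\left(u \right)} = 2 u$
$j{\left(X \right)} = \left(-19 + X\right) \left(12 + X\right)$
$Q = 79$ ($Q = \left(192 + 16\right) - 129 = 208 - 129 = 79$)
$\left(j{\left(p{\left(T \right)} \right)} + Q\right)^{2} = \left(\left(-228 + \left(2 \cdot 1\right)^{2} - 7 \cdot 2 \cdot 1\right) + 79\right)^{2} = \left(\left(-228 + 2^{2} - 14\right) + 79\right)^{2} = \left(\left(-228 + 4 - 14\right) + 79\right)^{2} = \left(-238 + 79\right)^{2} = \left(-159\right)^{2} = 25281$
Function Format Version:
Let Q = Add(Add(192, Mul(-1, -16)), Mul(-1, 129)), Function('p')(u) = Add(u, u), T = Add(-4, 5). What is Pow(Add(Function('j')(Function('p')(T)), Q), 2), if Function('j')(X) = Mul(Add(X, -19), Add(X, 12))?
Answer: 25281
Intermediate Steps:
T = 1
Function('p')(u) = Mul(2, u)
Function('j')(X) = Mul(Add(-19, X), Add(12, X))
Q = 79 (Q = Add(Add(192, 16), -129) = Add(208, -129) = 79)
Pow(Add(Function('j')(Function('p')(T)), Q), 2) = Pow(Add(Add(-228, Pow(Mul(2, 1), 2), Mul(-7, Mul(2, 1))), 79), 2) = Pow(Add(Add(-228, Pow(2, 2), Mul(-7, 2)), 79), 2) = Pow(Add(Add(-228, 4, -14), 79), 2) = Pow(Add(-238, 79), 2) = Pow(-159, 2) = 25281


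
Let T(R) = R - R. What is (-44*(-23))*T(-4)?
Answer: 0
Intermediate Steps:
T(R) = 0
(-44*(-23))*T(-4) = -44*(-23)*0 = 1012*0 = 0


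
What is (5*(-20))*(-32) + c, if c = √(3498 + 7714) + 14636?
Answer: 17836 + 2*√2803 ≈ 17942.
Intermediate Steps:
c = 14636 + 2*√2803 (c = √11212 + 14636 = 2*√2803 + 14636 = 14636 + 2*√2803 ≈ 14742.)
(5*(-20))*(-32) + c = (5*(-20))*(-32) + (14636 + 2*√2803) = -100*(-32) + (14636 + 2*√2803) = 3200 + (14636 + 2*√2803) = 17836 + 2*√2803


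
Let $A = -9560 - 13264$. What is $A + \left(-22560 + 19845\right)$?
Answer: $-25539$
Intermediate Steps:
$A = -22824$ ($A = -9560 - 13264 = -22824$)
$A + \left(-22560 + 19845\right) = -22824 + \left(-22560 + 19845\right) = -22824 - 2715 = -25539$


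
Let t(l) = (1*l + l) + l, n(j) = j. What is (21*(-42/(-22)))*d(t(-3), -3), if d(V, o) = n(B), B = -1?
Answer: -441/11 ≈ -40.091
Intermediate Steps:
t(l) = 3*l (t(l) = (l + l) + l = 2*l + l = 3*l)
d(V, o) = -1
(21*(-42/(-22)))*d(t(-3), -3) = (21*(-42/(-22)))*(-1) = (21*(-42*(-1/22)))*(-1) = (21*(21/11))*(-1) = (441/11)*(-1) = -441/11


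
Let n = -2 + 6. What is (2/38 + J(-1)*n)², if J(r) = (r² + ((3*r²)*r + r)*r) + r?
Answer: 93025/361 ≈ 257.69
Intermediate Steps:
n = 4
J(r) = r + r² + r*(r + 3*r³) (J(r) = (r² + (3*r³ + r)*r) + r = (r² + (r + 3*r³)*r) + r = (r² + r*(r + 3*r³)) + r = r + r² + r*(r + 3*r³))
(2/38 + J(-1)*n)² = (2/38 - (1 + 2*(-1) + 3*(-1)³)*4)² = (2*(1/38) - (1 - 2 + 3*(-1))*4)² = (1/19 - (1 - 2 - 3)*4)² = (1/19 - 1*(-4)*4)² = (1/19 + 4*4)² = (1/19 + 16)² = (305/19)² = 93025/361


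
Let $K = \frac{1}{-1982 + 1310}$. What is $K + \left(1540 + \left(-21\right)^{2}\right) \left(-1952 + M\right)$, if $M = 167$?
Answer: $- \frac{2376249121}{672} \approx -3.5361 \cdot 10^{6}$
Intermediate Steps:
$K = - \frac{1}{672}$ ($K = \frac{1}{-672} = - \frac{1}{672} \approx -0.0014881$)
$K + \left(1540 + \left(-21\right)^{2}\right) \left(-1952 + M\right) = - \frac{1}{672} + \left(1540 + \left(-21\right)^{2}\right) \left(-1952 + 167\right) = - \frac{1}{672} + \left(1540 + 441\right) \left(-1785\right) = - \frac{1}{672} + 1981 \left(-1785\right) = - \frac{1}{672} - 3536085 = - \frac{2376249121}{672}$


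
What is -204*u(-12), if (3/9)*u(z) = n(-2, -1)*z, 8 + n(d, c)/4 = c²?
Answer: -205632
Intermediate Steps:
n(d, c) = -32 + 4*c²
u(z) = -84*z (u(z) = 3*((-32 + 4*(-1)²)*z) = 3*((-32 + 4*1)*z) = 3*((-32 + 4)*z) = 3*(-28*z) = -84*z)
-204*u(-12) = -(-17136)*(-12) = -204*1008 = -205632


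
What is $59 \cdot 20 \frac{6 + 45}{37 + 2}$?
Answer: $\frac{20060}{13} \approx 1543.1$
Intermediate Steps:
$59 \cdot 20 \frac{6 + 45}{37 + 2} = 1180 \cdot \frac{51}{39} = 1180 \cdot 51 \cdot \frac{1}{39} = 1180 \cdot \frac{17}{13} = \frac{20060}{13}$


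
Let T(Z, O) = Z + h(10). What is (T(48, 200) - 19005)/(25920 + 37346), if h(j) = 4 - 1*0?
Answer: -18953/63266 ≈ -0.29958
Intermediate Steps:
h(j) = 4 (h(j) = 4 + 0 = 4)
T(Z, O) = 4 + Z (T(Z, O) = Z + 4 = 4 + Z)
(T(48, 200) - 19005)/(25920 + 37346) = ((4 + 48) - 19005)/(25920 + 37346) = (52 - 19005)/63266 = -18953*1/63266 = -18953/63266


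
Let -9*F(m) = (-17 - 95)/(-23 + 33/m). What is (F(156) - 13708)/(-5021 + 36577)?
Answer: -36550411/84136185 ≈ -0.43442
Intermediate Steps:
F(m) = 112/(9*(-23 + 33/m)) (F(m) = -(-17 - 95)/(9*(-23 + 33/m)) = -(-112)/(9*(-23 + 33/m)) = 112/(9*(-23 + 33/m)))
(F(156) - 13708)/(-5021 + 36577) = (-112*156/(-297 + 207*156) - 13708)/(-5021 + 36577) = (-112*156/(-297 + 32292) - 13708)/31556 = (-112*156/31995 - 13708)*(1/31556) = (-112*156*1/31995 - 13708)*(1/31556) = (-5824/10665 - 13708)*(1/31556) = -146201644/10665*1/31556 = -36550411/84136185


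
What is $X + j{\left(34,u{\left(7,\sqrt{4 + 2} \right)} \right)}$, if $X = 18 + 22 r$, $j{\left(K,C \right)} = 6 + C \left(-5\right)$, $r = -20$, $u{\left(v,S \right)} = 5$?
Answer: $-441$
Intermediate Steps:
$j{\left(K,C \right)} = 6 - 5 C$
$X = -422$ ($X = 18 + 22 \left(-20\right) = 18 - 440 = -422$)
$X + j{\left(34,u{\left(7,\sqrt{4 + 2} \right)} \right)} = -422 + \left(6 - 25\right) = -422 - 19 = -441$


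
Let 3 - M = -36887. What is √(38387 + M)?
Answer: √75277 ≈ 274.37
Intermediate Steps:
M = 36890 (M = 3 - 1*(-36887) = 3 + 36887 = 36890)
√(38387 + M) = √(38387 + 36890) = √75277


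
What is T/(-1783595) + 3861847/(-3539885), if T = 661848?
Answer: -167833396499/114794930665 ≈ -1.4620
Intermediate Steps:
T/(-1783595) + 3861847/(-3539885) = 661848/(-1783595) + 3861847/(-3539885) = 661848*(-1/1783595) + 3861847*(-1/3539885) = -60168/162145 - 3861847/3539885 = -167833396499/114794930665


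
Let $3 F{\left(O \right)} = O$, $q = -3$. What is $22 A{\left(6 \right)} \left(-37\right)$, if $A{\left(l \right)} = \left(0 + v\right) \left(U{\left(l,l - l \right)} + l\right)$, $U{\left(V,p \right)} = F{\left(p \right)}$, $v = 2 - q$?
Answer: $-24420$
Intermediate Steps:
$v = 5$ ($v = 2 - -3 = 2 + 3 = 5$)
$F{\left(O \right)} = \frac{O}{3}$
$U{\left(V,p \right)} = \frac{p}{3}$
$A{\left(l \right)} = 5 l$ ($A{\left(l \right)} = \left(0 + 5\right) \left(\frac{l - l}{3} + l\right) = 5 \left(\frac{1}{3} \cdot 0 + l\right) = 5 \left(0 + l\right) = 5 l$)
$22 A{\left(6 \right)} \left(-37\right) = 22 \cdot 5 \cdot 6 \left(-37\right) = 22 \cdot 30 \left(-37\right) = 660 \left(-37\right) = -24420$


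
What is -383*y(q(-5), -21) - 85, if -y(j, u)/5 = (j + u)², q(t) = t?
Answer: 1294455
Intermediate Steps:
y(j, u) = -5*(j + u)²
-383*y(q(-5), -21) - 85 = -(-1915)*(-5 - 21)² - 85 = -(-1915)*(-26)² - 85 = -(-1915)*676 - 85 = -383*(-3380) - 85 = 1294540 - 85 = 1294455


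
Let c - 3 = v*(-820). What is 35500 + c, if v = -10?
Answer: 43703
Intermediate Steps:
c = 8203 (c = 3 - 10*(-820) = 3 + 8200 = 8203)
35500 + c = 35500 + 8203 = 43703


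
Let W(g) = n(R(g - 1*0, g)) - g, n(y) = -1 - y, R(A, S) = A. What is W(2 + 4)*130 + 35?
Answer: -1655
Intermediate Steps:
W(g) = -1 - 2*g (W(g) = (-1 - (g - 1*0)) - g = (-1 - (g + 0)) - g = (-1 - g) - g = -1 - 2*g)
W(2 + 4)*130 + 35 = (-1 - 2*(2 + 4))*130 + 35 = (-1 - 2*6)*130 + 35 = (-1 - 12)*130 + 35 = -13*130 + 35 = -1690 + 35 = -1655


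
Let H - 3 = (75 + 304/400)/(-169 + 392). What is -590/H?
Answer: -3289250/18619 ≈ -176.66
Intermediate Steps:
H = 18619/5575 (H = 3 + (75 + 304/400)/(-169 + 392) = 3 + (75 + 304*(1/400))/223 = 3 + (75 + 19/25)*(1/223) = 3 + (1894/25)*(1/223) = 3 + 1894/5575 = 18619/5575 ≈ 3.3397)
-590/H = -590/18619/5575 = -590*5575/18619 = -3289250/18619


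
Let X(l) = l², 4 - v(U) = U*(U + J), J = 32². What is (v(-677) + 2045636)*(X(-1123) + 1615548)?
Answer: 6560431622443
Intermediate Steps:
J = 1024
v(U) = 4 - U*(1024 + U) (v(U) = 4 - U*(U + 1024) = 4 - U*(1024 + U))
(v(-677) + 2045636)*(X(-1123) + 1615548) = ((4 - 1*(-677)² - 1024*(-677)) + 2045636)*((-1123)² + 1615548) = ((4 - 1*458329 + 693248) + 2045636)*(1261129 + 1615548) = ((4 - 458329 + 693248) + 2045636)*2876677 = (234923 + 2045636)*2876677 = 2280559*2876677 = 6560431622443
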